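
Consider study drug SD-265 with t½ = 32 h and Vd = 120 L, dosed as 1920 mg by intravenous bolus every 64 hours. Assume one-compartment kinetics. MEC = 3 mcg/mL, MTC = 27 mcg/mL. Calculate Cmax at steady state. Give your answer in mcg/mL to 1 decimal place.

21.3 mcg/mL

The dosing interval is 2 half-lives, so f = 2^(−2) = 0.25.
Accumulation ratio R = 1/(1 − f) = 1/0.75 = 4/3.
Single-dose peak C₀ = D/Vd = 1920/120 = 16 mcg/mL.
Steady-state peak Cmax,ss = C₀·R = 16 × 4/3 ≈ 21.333 mcg/mL.
Peak 21.3 mcg/mL vs MTC 27 mcg/mL: below toxic threshold.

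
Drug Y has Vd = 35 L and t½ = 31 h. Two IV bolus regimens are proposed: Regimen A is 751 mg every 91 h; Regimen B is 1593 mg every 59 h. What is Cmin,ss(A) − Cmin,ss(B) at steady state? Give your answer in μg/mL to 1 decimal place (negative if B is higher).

Regimen A: f = (1/2)^(91/31) ≈ 0.1307; Cmin,ss = (751/35)·f/(1−f) ≈ 3.226 μg/mL.
Regimen B: f = (1/2)^(59/31) ≈ 0.2673; Cmin,ss = (1593/35)·f/(1−f) ≈ 16.604 μg/mL.
Difference ≈ 3.226 − 16.604 ≈ -13.378 μg/mL.

-13.4 μg/mL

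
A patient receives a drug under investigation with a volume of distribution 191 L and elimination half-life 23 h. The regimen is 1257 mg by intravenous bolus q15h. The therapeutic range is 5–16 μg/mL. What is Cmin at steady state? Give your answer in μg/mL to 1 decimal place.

τ/t½ = 15/23 ≈ 0.65217, so fraction remaining f = (1/2)^(15/23) ≈ 0.6363.
Single-dose peak C₀ = D/Vd = 1257/191 ≈ 6.581 μg/mL.
Steady-state trough Cmin,ss = C₀·f/(1−f) ≈ 6.581 × 0.6363/0.3637 ≈ 11.514 μg/mL.
Trough 11.5 μg/mL vs MEC 5 μg/mL: adequate.

11.5 μg/mL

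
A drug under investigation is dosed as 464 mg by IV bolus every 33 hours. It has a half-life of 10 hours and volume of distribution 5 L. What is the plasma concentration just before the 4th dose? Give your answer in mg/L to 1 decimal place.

f = (1/2)^(τ/t½) = (1/2)^(33/10) ≈ 0.1015.
C₀ = D/Vd = 464/5 ≈ 92.800 mg/L.
Before the 4th dose, 3 doses have been given. Superposition: Cmin = C₀·(f + f² + … + f^3).
≈ 92.800 × (0.1015 + 0.0103 + 0.0010) ≈ 92.800 × 0.1128 ≈ 10.468 mg/L.

10.5 mg/L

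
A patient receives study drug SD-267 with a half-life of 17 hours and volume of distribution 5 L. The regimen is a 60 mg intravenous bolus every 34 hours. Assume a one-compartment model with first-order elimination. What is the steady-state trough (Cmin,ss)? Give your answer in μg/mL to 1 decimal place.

4.0 μg/mL

τ = 34 h = 2 half-lives, so f = (1/2)^2 = 0.25.
At steady state, R = 1/(1 − 0.25) = 4/3.
Single-dose peak C₀ = D/Vd = 60/5 = 12 μg/mL.
Steady-state peak Cmax,ss = C₀·R = 12 × 4/3 ≈ 16.000 μg/mL.
Steady-state trough Cmin,ss = Cmax,ss·f ≈ 16.000 × 0.25 ≈ 4.000 μg/mL.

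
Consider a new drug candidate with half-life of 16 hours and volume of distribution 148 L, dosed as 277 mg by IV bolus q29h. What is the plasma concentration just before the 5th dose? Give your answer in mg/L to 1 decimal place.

0.7 mg/L

f = (1/2)^(τ/t½) = (1/2)^(29/16) ≈ 0.2847.
C₀ = D/Vd = 277/148 ≈ 1.872 mg/L.
Before the 5th dose, 4 doses have been given. Superposition: Cmin = C₀·(f + f² + … + f^4).
≈ 1.872 × (0.2847 + 0.0811 + 0.0231 + 0.0066) ≈ 1.872 × 0.3955 ≈ 0.740 mg/L.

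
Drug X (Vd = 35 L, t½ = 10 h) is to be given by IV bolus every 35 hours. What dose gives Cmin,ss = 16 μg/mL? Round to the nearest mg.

τ/t½ = 35/10 ≈ 3.5, so f = (1/2)^(35/10) ≈ 0.088388.
Cmin,ss = (D/Vd)·f/(1−f), so D = Cmin,ss·Vd·(1−f)/f.
D = 16 × 35 × (1−f)/f ≈ 16 × 35 × 10.31375 ≈ 5775.70 mg.

5776 mg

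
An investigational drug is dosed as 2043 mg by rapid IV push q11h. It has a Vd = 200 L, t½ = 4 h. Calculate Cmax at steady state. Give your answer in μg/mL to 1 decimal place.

12.0 μg/mL

τ/t½ = 11/4 ≈ 2.75, so fraction remaining f = (1/2)^(11/4) ≈ 0.1487.
Accumulation ratio R = 1/(1 − f) ≈ 1/0.8513 ≈ 1.1747.
Single-dose peak C₀ = D/Vd = 2043/200 ≈ 10.215 μg/mL.
Steady-state peak Cmax,ss = C₀·R ≈ 10.215 × 1.1747 ≈ 12.000 μg/mL.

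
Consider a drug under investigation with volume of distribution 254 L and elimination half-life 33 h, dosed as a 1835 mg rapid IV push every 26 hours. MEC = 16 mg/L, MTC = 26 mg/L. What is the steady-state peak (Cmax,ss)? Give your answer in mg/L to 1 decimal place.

17.2 mg/L

k = ln2/t½ = ln2/33 ≈ 0.021004 h⁻¹; fraction remaining f = e^(−kτ) = e^(−0.021004×26) ≈ 0.5792.
Accumulation ratio R = 1/(1 − f) ≈ 1/0.4208 ≈ 2.3764.
Each bolus raises the concentration by D/Vd = 1835/254 ≈ 7.224 mg/L.
Steady-state peak Cmax,ss = C₀·R ≈ 7.224 × 2.3764 ≈ 17.167 mg/L.
Peak 17.2 mg/L vs MTC 26 mg/L: below toxic threshold.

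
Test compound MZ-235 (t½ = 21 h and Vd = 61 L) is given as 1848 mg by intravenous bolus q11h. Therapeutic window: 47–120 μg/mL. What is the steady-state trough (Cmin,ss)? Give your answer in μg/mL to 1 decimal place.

69.2 μg/mL

k = ln2/t½ = ln2/21 ≈ 0.033007 h⁻¹; fraction remaining f = e^(−kτ) = e^(−0.033007×11) ≈ 0.6955.
Accumulation ratio R = 1/(1 − f) ≈ 1/0.3045 ≈ 3.2841.
Each bolus raises the concentration by D/Vd = 1848/61 ≈ 30.295 μg/mL.
Steady-state peak Cmax,ss = C₀·R ≈ 30.295 × 3.2841 ≈ 99.492 μg/mL.
One interval later, Cmin,ss = Cmax,ss·e^(−kτ) ≈ 99.492 × 0.6955 ≈ 69.197 μg/mL.
Trough 69.2 μg/mL vs MEC 47 μg/mL: adequate.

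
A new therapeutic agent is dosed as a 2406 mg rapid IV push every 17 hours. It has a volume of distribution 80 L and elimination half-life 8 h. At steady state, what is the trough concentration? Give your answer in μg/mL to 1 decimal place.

k = ln2/t½ = ln2/8 ≈ 0.086643 h⁻¹; fraction remaining f = e^(−kτ) = e^(−0.086643×17) ≈ 0.2293.
Accumulation ratio R = 1/(1 − f) ≈ 1/0.7707 ≈ 1.2975.
Single-dose peak C₀ = D/Vd = 2406/80 ≈ 30.075 μg/mL.
Steady-state peak Cmax,ss = C₀·R ≈ 30.075 × 1.2975 ≈ 39.022 μg/mL.
Steady-state trough Cmin,ss = Cmax,ss·f ≈ 39.022 × 0.2293 ≈ 8.948 μg/mL.

8.9 μg/mL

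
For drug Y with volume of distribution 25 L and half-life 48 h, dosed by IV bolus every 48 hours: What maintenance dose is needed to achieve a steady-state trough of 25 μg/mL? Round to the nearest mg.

625 mg

τ/t½ = 48/48 ≈ 1, so f = (1/2)^(48/48) ≈ 0.500000.
Cmin,ss = (D/Vd)·f/(1−f), so D = Cmin,ss·Vd·(1−f)/f.
D = 25 × 25 × (1−f)/f ≈ 25 × 25 × 1.00000 ≈ 625.00 mg.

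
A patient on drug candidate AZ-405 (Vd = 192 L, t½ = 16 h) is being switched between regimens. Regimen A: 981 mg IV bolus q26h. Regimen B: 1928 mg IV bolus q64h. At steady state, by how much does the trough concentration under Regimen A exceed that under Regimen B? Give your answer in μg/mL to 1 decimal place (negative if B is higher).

Regimen A: f = (1/2)^(26/16) ≈ 0.3242; Cmin,ss = (981/192)·f/(1−f) ≈ 2.451 μg/mL.
Regimen B: f = (1/2)^(64/16) ≈ 0.0625; Cmin,ss = (1928/192)·f/(1−f) ≈ 0.669 μg/mL.
Difference ≈ 2.451 − 0.669 ≈ 1.782 μg/mL.

1.8 μg/mL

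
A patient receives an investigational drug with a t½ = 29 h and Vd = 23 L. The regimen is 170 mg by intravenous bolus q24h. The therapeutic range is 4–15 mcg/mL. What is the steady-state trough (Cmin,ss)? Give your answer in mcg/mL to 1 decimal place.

τ/t½ = 24/29 ≈ 0.82759, so fraction remaining f = (1/2)^(24/29) ≈ 0.5635.
At steady state, accumulation factor R = 1/(1 − e^(−kτ)) ≈ 2.2910.
Single-dose peak C₀ = D/Vd = 170/23 ≈ 7.391 mcg/mL.
Cmax,ss = C₀/(1 − f) ≈ 7.391/0.4365 ≈ 16.932 mcg/mL.
One interval later, Cmin,ss = Cmax,ss·e^(−kτ) ≈ 16.932 × 0.5635 ≈ 9.541 mcg/mL.
Trough 9.5 mcg/mL vs MEC 4 mcg/mL: adequate.

9.5 mcg/mL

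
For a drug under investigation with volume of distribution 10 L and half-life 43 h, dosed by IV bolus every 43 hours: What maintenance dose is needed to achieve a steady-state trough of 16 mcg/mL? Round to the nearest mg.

160 mg

τ/t½ = 43/43 ≈ 1, so f = (1/2)^(43/43) ≈ 0.500000.
Cmin,ss = (D/Vd)·f/(1−f), so D = Cmin,ss·Vd·(1−f)/f.
D = 16 × 10 × (1−f)/f ≈ 16 × 10 × 1.00000 ≈ 160.00 mg.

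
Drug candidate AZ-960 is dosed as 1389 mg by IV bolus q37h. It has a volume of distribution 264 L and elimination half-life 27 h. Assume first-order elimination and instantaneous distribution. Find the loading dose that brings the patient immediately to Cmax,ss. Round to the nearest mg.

2265 mg

f = (1/2)^(37/27) ≈ 0.386792; accumulation ratio R = 1/(1−f) ≈ 1.63077.
Loading dose to hit Cmax,ss on first dose: D_load = D_maint·R ≈ 1389 × 1.63077 ≈ 2265.14 mg.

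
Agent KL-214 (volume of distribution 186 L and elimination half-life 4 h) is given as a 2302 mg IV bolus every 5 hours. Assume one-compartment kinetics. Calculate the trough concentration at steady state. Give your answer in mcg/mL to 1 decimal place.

k = ln2/t½ = ln2/4 ≈ 0.173287 h⁻¹; fraction remaining f = e^(−kτ) = e^(−0.173287×5) ≈ 0.4204.
Each bolus raises the concentration by D/Vd = 2302/186 ≈ 12.376 mcg/mL.
Steady-state trough Cmin,ss = C₀·f/(1−f) ≈ 12.376 × 0.4204/0.5796 ≈ 8.977 mcg/mL.

9.0 mcg/mL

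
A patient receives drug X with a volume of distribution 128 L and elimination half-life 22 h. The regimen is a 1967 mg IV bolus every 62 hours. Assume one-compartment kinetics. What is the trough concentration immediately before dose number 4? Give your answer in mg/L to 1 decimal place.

2.5 mg/L

f = (1/2)^(τ/t½) = (1/2)^(62/22) ≈ 0.1418.
C₀ = D/Vd = 1967/128 ≈ 15.367 mg/L.
Before the 4th dose, 3 doses have been given. Superposition: Cmin = C₀·(f + f² + … + f^3).
≈ 15.367 × (0.1418 + 0.0201 + 0.0029) ≈ 15.367 × 0.1648 ≈ 2.532 mg/L.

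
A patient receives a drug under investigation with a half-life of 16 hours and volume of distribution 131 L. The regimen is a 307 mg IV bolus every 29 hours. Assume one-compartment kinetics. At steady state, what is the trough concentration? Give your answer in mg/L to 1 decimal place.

k = ln2/t½ = ln2/16 ≈ 0.043322 h⁻¹; fraction remaining f = e^(−kτ) = e^(−0.043322×29) ≈ 0.2847.
Single-dose peak C₀ = D/Vd = 307/131 ≈ 2.344 mg/L.
Steady-state trough Cmin,ss = C₀·f/(1−f) ≈ 2.344 × 0.2847/0.7153 ≈ 0.933 mg/L.

0.9 mg/L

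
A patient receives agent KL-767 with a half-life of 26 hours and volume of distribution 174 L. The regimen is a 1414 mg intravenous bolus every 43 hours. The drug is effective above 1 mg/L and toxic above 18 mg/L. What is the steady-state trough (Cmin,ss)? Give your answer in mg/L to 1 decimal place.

3.8 mg/L

k = ln2/t½ = ln2/26 ≈ 0.026660 h⁻¹; fraction remaining f = e^(−kτ) = e^(−0.026660×43) ≈ 0.3178.
Single-dose peak C₀ = D/Vd = 1414/174 ≈ 8.126 mg/L.
Steady-state trough Cmin,ss = C₀·f/(1−f) ≈ 8.126 × 0.3178/0.6822 ≈ 3.785 mg/L.
Trough 3.8 mg/L vs MEC 1 mg/L: adequate.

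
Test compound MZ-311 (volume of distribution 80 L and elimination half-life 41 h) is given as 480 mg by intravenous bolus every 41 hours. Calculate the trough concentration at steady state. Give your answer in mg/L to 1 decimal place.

6.0 mg/L

τ = 41 h = 1 half-life, so f = (1/2)^1 = 0.5.
At steady state, R = 1/(1 − 0.5) = 2/1.
Single-dose peak C₀ = D/Vd = 480/80 = 6 mg/L.
Steady-state peak Cmax,ss = C₀·R = 6 × 2/1 ≈ 12.000 mg/L.
Steady-state trough Cmin,ss = Cmax,ss·f ≈ 12.000 × 0.5 ≈ 6.000 mg/L.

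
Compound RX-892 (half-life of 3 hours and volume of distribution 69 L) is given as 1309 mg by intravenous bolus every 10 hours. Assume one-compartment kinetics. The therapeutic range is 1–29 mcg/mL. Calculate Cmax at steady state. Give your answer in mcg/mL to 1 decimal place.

τ/t½ = 10/3 ≈ 3.3333, so fraction remaining f = (1/2)^(10/3) ≈ 0.0992.
At steady state, accumulation factor R = 1/(1 − e^(−kτ)) ≈ 1.1101.
Each bolus raises the concentration by D/Vd = 1309/69 ≈ 18.971 mcg/mL.
Steady-state peak Cmax,ss = C₀·R ≈ 18.971 × 1.1101 ≈ 21.060 mcg/mL.
Peak 21.1 mcg/mL vs MTC 29 mcg/mL: below toxic threshold.

21.1 mcg/mL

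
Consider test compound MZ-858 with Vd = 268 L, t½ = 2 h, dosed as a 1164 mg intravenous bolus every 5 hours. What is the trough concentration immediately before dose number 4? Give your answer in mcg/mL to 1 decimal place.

f = (1/2)^(τ/t½) = (1/2)^(5/2) ≈ 0.1768.
C₀ = D/Vd = 1164/268 ≈ 4.343 mcg/mL.
Before the 4th dose, 3 doses have been given. Superposition: Cmin = C₀·(f + f² + … + f^3).
≈ 4.343 × (0.1768 + 0.0313 + 0.0055) ≈ 4.343 × 0.2136 ≈ 0.928 mcg/mL.

0.9 mcg/mL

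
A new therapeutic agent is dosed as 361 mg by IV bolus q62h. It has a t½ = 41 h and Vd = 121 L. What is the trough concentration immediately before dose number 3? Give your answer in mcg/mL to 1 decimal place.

f = (1/2)^(τ/t½) = (1/2)^(62/41) ≈ 0.3506.
C₀ = D/Vd = 361/121 ≈ 2.983 mcg/mL.
Before the 3rd dose, 2 doses have been given. Superposition: Cmin = C₀·(f + f²).
≈ 2.983 × (0.3506 + 0.1229) ≈ 2.983 × 0.4735 ≈ 1.412 mcg/mL.

1.4 mcg/mL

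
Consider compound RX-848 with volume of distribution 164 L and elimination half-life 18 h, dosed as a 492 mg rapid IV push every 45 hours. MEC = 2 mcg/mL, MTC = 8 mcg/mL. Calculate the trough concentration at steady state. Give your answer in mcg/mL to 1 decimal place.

0.6 mcg/mL

τ/t½ = 45/18 ≈ 2.5, so fraction remaining f = (1/2)^(45/18) ≈ 0.1768.
At steady state, accumulation factor R = 1/(1 − e^(−kτ)) ≈ 1.2148.
Each bolus raises the concentration by D/Vd = 492/164 ≈ 3.000 mcg/mL.
Cmax,ss = C₀/(1 − f) ≈ 3.000/0.8232 ≈ 3.644 mcg/mL.
Steady-state trough Cmin,ss = Cmax,ss·f ≈ 3.644 × 0.1768 ≈ 0.644 mcg/mL.
Trough 0.6 mcg/mL vs MEC 2 mcg/mL: subtherapeutic.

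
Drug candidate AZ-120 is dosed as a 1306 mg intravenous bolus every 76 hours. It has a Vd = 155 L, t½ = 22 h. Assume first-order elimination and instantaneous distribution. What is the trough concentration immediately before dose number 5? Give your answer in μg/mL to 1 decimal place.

0.8 μg/mL

f = (1/2)^(τ/t½) = (1/2)^(76/22) ≈ 0.0912.
C₀ = D/Vd = 1306/155 ≈ 8.426 μg/mL.
Before the 5th dose, 4 doses have been given. Superposition: Cmin = C₀·(f + f² + … + f^4).
≈ 8.426 × (0.0912 + 0.0083 + 0.0008 + 0.0001) ≈ 8.426 × 0.1004 ≈ 0.846 μg/mL.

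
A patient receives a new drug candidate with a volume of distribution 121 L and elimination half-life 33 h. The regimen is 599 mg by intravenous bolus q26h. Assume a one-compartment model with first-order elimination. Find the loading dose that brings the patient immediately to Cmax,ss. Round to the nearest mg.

1423 mg

f = (1/2)^(26/33) ≈ 0.579195; accumulation ratio R = 1/(1−f) ≈ 2.37640.
Loading dose to hit Cmax,ss on first dose: D_load = D_maint·R ≈ 599 × 2.37640 ≈ 1423.46 mg.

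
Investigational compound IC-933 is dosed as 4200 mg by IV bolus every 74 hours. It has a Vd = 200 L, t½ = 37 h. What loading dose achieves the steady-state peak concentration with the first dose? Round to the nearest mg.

5600 mg

f = (1/2)^(74/37) ≈ 0.250000; accumulation ratio R = 1/(1−f) ≈ 1.33333.
Loading dose to hit Cmax,ss on first dose: D_load = D_maint·R ≈ 4200 × 1.33333 ≈ 5599.99 mg.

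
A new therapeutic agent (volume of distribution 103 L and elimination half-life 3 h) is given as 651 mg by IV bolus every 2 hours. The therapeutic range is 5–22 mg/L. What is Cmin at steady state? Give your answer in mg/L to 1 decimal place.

10.8 mg/L

Over one 2-h interval, 2/3 ≈ 0.66667 half-lives elapse, leaving f ≈ 0.6300 of each dose.
At steady state, accumulation factor R = 1/(1 − e^(−kτ)) ≈ 2.7027.
Each bolus raises the concentration by D/Vd = 651/103 ≈ 6.320 mg/L.
Cmax,ss = C₀/(1 − f) ≈ 6.320/0.3700 ≈ 17.081 mg/L.
One interval later, Cmin,ss = Cmax,ss·e^(−kτ) ≈ 17.081 × 0.6300 ≈ 10.761 mg/L.
Trough 10.8 mg/L vs MEC 5 mg/L: adequate.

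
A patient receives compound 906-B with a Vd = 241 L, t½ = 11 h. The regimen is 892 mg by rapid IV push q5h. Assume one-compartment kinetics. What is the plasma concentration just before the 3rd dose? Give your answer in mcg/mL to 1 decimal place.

4.7 mcg/mL

f = (1/2)^(τ/t½) = (1/2)^(5/11) ≈ 0.7297.
C₀ = D/Vd = 892/241 ≈ 3.701 mcg/mL.
Before the 3rd dose, 2 doses have been given. Superposition: Cmin = C₀·(f + f²).
≈ 3.701 × (0.7297 + 0.5325) ≈ 3.701 × 1.2622 ≈ 4.671 mcg/mL.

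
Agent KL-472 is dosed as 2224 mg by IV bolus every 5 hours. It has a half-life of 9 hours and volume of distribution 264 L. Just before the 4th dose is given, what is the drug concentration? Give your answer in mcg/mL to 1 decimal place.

f = (1/2)^(τ/t½) = (1/2)^(5/9) ≈ 0.6804.
C₀ = D/Vd = 2224/264 ≈ 8.424 mcg/mL.
Before the 4th dose, 3 doses have been given. Superposition: Cmin = C₀·(f + f² + … + f^3).
≈ 8.424 × (0.6804 + 0.4629 + 0.3150) ≈ 8.424 × 1.4583 ≈ 12.285 mcg/mL.

12.3 mcg/mL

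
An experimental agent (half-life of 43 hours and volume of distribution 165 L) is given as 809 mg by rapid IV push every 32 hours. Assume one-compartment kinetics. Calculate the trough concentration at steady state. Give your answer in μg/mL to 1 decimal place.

Over one 32-h interval, 32/43 ≈ 0.74419 half-lives elapse, leaving f ≈ 0.5970 of each dose.
Accumulation ratio R = 1/(1 − f) ≈ 1/0.4030 ≈ 2.4814.
Single-dose peak C₀ = D/Vd = 809/165 ≈ 4.903 μg/mL.
Steady-state peak Cmax,ss = C₀·R ≈ 4.903 × 2.4814 ≈ 12.166 μg/mL.
One interval later, Cmin,ss = Cmax,ss·e^(−kτ) ≈ 12.166 × 0.5970 ≈ 7.263 μg/mL.

7.3 μg/mL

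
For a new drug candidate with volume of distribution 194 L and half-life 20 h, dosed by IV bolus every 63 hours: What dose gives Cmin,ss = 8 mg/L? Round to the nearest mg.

τ/t½ = 63/20 ≈ 3.15, so f = (1/2)^(63/20) ≈ 0.112656.
Cmin,ss = (D/Vd)·f/(1−f), so D = Cmin,ss·Vd·(1−f)/f.
D = 8 × 194 × (1−f)/f ≈ 8 × 194 × 7.87658 ≈ 12224.45 mg.

12224 mg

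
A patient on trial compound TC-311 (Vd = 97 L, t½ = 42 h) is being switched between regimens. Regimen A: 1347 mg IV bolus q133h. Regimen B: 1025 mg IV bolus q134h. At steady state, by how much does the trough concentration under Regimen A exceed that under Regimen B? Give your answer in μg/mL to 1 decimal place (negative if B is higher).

Regimen A: f = (1/2)^(133/42) ≈ 0.1114; Cmin,ss = (1347/97)·f/(1−f) ≈ 1.741 μg/mL.
Regimen B: f = (1/2)^(134/42) ≈ 0.1095; Cmin,ss = (1025/97)·f/(1−f) ≈ 1.299 μg/mL.
Difference ≈ 1.741 − 1.299 ≈ 0.442 μg/mL.

0.4 μg/mL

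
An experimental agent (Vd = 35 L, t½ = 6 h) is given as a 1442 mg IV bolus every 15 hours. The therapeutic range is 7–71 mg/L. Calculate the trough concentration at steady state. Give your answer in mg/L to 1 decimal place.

τ/t½ = 15/6 ≈ 2.5, so fraction remaining f = (1/2)^(15/6) ≈ 0.1768.
Single-dose peak C₀ = D/Vd = 1442/35 ≈ 41.200 mg/L.
Steady-state trough Cmin,ss = C₀·f/(1−f) ≈ 41.200 × 0.1768/0.8232 ≈ 8.849 mg/L.
Trough 8.8 mg/L vs MEC 7 mg/L: adequate.

8.8 mg/L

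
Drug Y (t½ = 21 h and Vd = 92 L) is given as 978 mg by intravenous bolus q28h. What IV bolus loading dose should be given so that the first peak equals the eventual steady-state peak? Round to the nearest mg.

f = (1/2)^(28/21) ≈ 0.396850; accumulation ratio R = 1/(1−f) ≈ 1.65796.
Loading dose to hit Cmax,ss on first dose: D_load = D_maint·R ≈ 978 × 1.65796 ≈ 1621.48 mg.

1621 mg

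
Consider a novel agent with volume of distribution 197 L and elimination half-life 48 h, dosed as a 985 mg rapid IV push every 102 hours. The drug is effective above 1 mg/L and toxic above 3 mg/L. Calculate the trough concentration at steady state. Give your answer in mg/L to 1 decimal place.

1.5 mg/L

Over one 102-h interval, 102/48 ≈ 2.125 half-lives elapse, leaving f ≈ 0.2293 of each dose.
Single-dose peak C₀ = D/Vd = 985/197 ≈ 5.000 mg/L.
Steady-state trough Cmin,ss = C₀·f/(1−f) ≈ 5.000 × 0.2293/0.7707 ≈ 1.488 mg/L.
Trough 1.5 mg/L vs MEC 1 mg/L: adequate.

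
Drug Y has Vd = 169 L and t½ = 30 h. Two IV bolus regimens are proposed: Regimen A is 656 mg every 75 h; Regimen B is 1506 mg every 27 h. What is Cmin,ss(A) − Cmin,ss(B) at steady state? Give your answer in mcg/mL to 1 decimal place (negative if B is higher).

-9.5 mcg/mL

Regimen A: f = (1/2)^(75/30) ≈ 0.1768; Cmin,ss = (656/169)·f/(1−f) ≈ 0.834 mcg/mL.
Regimen B: f = (1/2)^(27/30) ≈ 0.5359; Cmin,ss = (1506/169)·f/(1−f) ≈ 10.290 mcg/mL.
Difference ≈ 0.834 − 10.290 ≈ -9.456 mcg/mL.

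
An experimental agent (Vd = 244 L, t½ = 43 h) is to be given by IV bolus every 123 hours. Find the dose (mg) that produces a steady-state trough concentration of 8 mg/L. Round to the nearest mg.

12224 mg

τ/t½ = 123/43 ≈ 2.8605, so f = (1/2)^(123/43) ≈ 0.137694.
Cmin,ss = (D/Vd)·f/(1−f), so D = Cmin,ss·Vd·(1−f)/f.
D = 8 × 244 × (1−f)/f ≈ 8 × 244 × 6.26248 ≈ 12224.36 mg.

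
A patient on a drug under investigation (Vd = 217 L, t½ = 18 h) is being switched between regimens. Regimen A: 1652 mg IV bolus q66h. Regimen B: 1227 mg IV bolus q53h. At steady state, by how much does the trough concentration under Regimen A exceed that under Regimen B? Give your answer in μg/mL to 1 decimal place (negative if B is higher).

-0.2 μg/mL

Regimen A: f = (1/2)^(66/18) ≈ 0.0787; Cmin,ss = (1652/217)·f/(1−f) ≈ 0.650 μg/mL.
Regimen B: f = (1/2)^(53/18) ≈ 0.1299; Cmin,ss = (1227/217)·f/(1−f) ≈ 0.844 μg/mL.
Difference ≈ 0.650 − 0.844 ≈ -0.194 μg/mL.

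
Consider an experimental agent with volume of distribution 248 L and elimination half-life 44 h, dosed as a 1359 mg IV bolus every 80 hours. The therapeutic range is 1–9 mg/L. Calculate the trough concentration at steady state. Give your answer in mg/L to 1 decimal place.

2.2 mg/L

Over one 80-h interval, 80/44 ≈ 1.8182 half-lives elapse, leaving f ≈ 0.2836 of each dose.
Single-dose peak C₀ = D/Vd = 1359/248 ≈ 5.480 mg/L.
Steady-state trough Cmin,ss = C₀·f/(1−f) ≈ 5.480 × 0.2836/0.7164 ≈ 2.169 mg/L.
Trough 2.2 mg/L vs MEC 1 mg/L: adequate.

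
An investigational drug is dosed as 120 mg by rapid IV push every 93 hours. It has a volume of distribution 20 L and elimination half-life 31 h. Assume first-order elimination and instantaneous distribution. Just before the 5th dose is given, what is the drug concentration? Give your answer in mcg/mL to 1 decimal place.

0.9 mcg/mL

f = (1/2)^(τ/t½) = (1/2)^(93/31) ≈ 0.1250.
C₀ = D/Vd = 120/20 ≈ 6.000 mcg/mL.
Before the 5th dose, 4 doses have been given. Superposition: Cmin = C₀·(f + f² + … + f^4).
≈ 6.000 × (0.1250 + 0.0156 + 0.0020 + 0.0002) ≈ 6.000 × 0.1428 ≈ 0.857 mcg/mL.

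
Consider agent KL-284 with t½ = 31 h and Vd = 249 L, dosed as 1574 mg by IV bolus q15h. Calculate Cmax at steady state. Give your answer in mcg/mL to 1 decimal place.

22.2 mcg/mL

k = ln2/t½ = ln2/31 ≈ 0.022360 h⁻¹; fraction remaining f = e^(−kτ) = e^(−0.022360×15) ≈ 0.7151.
Accumulation ratio R = 1/(1 − f) ≈ 1/0.2849 ≈ 3.5100.
Single-dose peak C₀ = D/Vd = 1574/249 ≈ 6.321 mcg/mL.
Steady-state peak Cmax,ss = C₀·R ≈ 6.321 × 3.5100 ≈ 22.187 mcg/mL.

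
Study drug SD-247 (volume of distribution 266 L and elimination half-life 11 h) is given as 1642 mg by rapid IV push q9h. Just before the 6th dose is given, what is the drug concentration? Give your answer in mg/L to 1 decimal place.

f = (1/2)^(τ/t½) = (1/2)^(9/11) ≈ 0.5672.
C₀ = D/Vd = 1642/266 ≈ 6.173 mg/L.
Before the 6th dose, 5 doses have been given. Superposition: Cmin = C₀·(f + f² + … + f^5).
≈ 6.173 × (0.5672 + 0.3217 + 0.1825 + 0.1035 + 0.0587) ≈ 6.173 × 1.2336 ≈ 7.615 mg/L.

7.6 mg/L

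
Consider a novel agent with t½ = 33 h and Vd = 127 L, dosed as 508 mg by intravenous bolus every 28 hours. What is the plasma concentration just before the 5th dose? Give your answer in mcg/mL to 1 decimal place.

4.5 mcg/mL

f = (1/2)^(τ/t½) = (1/2)^(28/33) ≈ 0.5554.
C₀ = D/Vd = 508/127 ≈ 4.000 mcg/mL.
Before the 5th dose, 4 doses have been given. Superposition: Cmin = C₀·(f + f² + … + f^4).
≈ 4.000 × (0.5554 + 0.3085 + 0.1713 + 0.0952) ≈ 4.000 × 1.1304 ≈ 4.522 mcg/mL.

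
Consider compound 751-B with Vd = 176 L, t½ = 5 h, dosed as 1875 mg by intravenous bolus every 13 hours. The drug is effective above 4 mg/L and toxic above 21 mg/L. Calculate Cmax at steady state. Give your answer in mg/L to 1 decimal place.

k = ln2/t½ = ln2/5 ≈ 0.138629 h⁻¹; fraction remaining f = e^(−kτ) = e^(−0.138629×13) ≈ 0.1649.
At steady state, accumulation factor R = 1/(1 − e^(−kτ)) ≈ 1.1975.
Single-dose peak C₀ = D/Vd = 1875/176 ≈ 10.653 mg/L.
Cmax,ss = C₀/(1 − f) ≈ 10.653/0.8351 ≈ 12.757 mg/L.
Peak 12.8 mg/L vs MTC 21 mg/L: below toxic threshold.

12.8 mg/L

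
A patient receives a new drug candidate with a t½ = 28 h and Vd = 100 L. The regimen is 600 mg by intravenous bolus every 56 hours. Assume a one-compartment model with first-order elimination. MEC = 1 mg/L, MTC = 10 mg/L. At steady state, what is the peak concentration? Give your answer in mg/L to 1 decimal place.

8.0 mg/L

The dosing interval is 2 half-lives, so f = 2^(−2) = 0.25.
Accumulation ratio R = 1/(1 − f) = 1/0.75 = 4/3.
Single-dose peak C₀ = D/Vd = 600/100 = 6 mg/L.
Steady-state peak Cmax,ss = C₀·R = 6 × 4/3 ≈ 8.000 mg/L.
Peak 8.0 mg/L vs MTC 10 mg/L: below toxic threshold.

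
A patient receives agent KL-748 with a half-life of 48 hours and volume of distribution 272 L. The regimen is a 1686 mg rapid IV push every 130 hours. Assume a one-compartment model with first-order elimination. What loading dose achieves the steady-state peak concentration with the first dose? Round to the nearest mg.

f = (1/2)^(130/48) ≈ 0.153007; accumulation ratio R = 1/(1−f) ≈ 1.18065.
Loading dose to hit Cmax,ss on first dose: D_load = D_maint·R ≈ 1686 × 1.18065 ≈ 1990.58 mg.

1991 mg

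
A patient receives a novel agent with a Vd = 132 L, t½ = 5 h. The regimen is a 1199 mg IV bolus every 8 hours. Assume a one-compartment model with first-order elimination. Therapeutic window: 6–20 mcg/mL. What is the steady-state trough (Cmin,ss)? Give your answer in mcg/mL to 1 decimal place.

4.5 mcg/mL

Over one 8-h interval, 8/5 ≈ 1.6 half-lives elapse, leaving f ≈ 0.3299 of each dose.
At steady state, accumulation factor R = 1/(1 − e^(−kτ)) ≈ 1.4923.
Single-dose peak C₀ = D/Vd = 1199/132 ≈ 9.083 mcg/mL.
Cmax,ss = C₀/(1 − f) ≈ 9.083/0.6701 ≈ 13.555 mcg/mL.
One interval later, Cmin,ss = Cmax,ss·e^(−kτ) ≈ 13.555 × 0.3299 ≈ 4.472 mcg/mL.
Trough 4.5 mcg/mL vs MEC 6 mcg/mL: subtherapeutic.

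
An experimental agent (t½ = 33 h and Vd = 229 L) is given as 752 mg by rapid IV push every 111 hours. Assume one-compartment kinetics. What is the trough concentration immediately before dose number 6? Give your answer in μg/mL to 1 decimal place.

0.4 μg/mL

f = (1/2)^(τ/t½) = (1/2)^(111/33) ≈ 0.0972.
C₀ = D/Vd = 752/229 ≈ 3.284 μg/mL.
Before the 6th dose, 5 doses have been given. Superposition: Cmin = C₀·(f + f² + … + f^5).
≈ 3.284 × (0.0972 + 0.0094 + 0.0009 + 0.0001 + 0.0000) ≈ 3.284 × 0.1076 ≈ 0.353 μg/mL.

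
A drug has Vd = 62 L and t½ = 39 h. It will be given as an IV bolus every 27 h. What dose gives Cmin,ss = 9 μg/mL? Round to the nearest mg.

344 mg

τ/t½ = 27/39 ≈ 0.69231, so f = (1/2)^(27/39) ≈ 0.618863.
Cmin,ss = (D/Vd)·f/(1−f), so D = Cmin,ss·Vd·(1−f)/f.
D = 9 × 62 × (1−f)/f ≈ 9 × 62 × 0.61587 ≈ 343.66 mg.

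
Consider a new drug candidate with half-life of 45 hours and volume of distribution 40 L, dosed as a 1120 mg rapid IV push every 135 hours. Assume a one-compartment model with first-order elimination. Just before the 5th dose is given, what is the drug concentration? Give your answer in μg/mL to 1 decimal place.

f = (1/2)^(τ/t½) = (1/2)^(135/45) ≈ 0.1250.
C₀ = D/Vd = 1120/40 ≈ 28.000 μg/mL.
Before the 5th dose, 4 doses have been given. Superposition: Cmin = C₀·(f + f² + … + f^4).
≈ 28.000 × (0.1250 + 0.0156 + 0.0020 + 0.0002) ≈ 28.000 × 0.1428 ≈ 3.998 μg/mL.

4.0 μg/mL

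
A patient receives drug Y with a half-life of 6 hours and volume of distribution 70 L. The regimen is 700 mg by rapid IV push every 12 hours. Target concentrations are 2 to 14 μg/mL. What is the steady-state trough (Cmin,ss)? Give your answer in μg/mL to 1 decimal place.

3.3 μg/mL

τ = 12 h = 2 half-lives, so f = (1/2)^2 = 0.25.
At steady state, R = 1/(1 − 0.25) = 4/3.
Single-dose peak C₀ = D/Vd = 700/70 = 10 μg/mL.
Steady-state peak Cmax,ss = C₀·R = 10 × 4/3 ≈ 13.333 μg/mL.
Steady-state trough Cmin,ss = Cmax,ss·f ≈ 13.333 × 0.25 ≈ 3.333 μg/mL.
Trough 3.3 μg/mL vs MEC 2 μg/mL: adequate.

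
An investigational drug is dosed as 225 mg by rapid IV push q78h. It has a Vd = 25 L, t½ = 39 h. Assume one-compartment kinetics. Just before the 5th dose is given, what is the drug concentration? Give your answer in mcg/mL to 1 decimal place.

f = (1/2)^(τ/t½) = (1/2)^(78/39) ≈ 0.2500.
C₀ = D/Vd = 225/25 ≈ 9.000 mcg/mL.
Before the 5th dose, 4 doses have been given. Superposition: Cmin = C₀·(f + f² + … + f^4).
≈ 9.000 × (0.2500 + 0.0625 + 0.0156 + 0.0039) ≈ 9.000 × 0.3320 ≈ 2.988 mcg/mL.

3.0 mcg/mL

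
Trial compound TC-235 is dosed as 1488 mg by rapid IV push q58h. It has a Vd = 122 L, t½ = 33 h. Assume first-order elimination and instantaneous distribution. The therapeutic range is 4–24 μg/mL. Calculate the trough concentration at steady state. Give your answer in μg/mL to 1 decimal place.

5.1 μg/mL

Over one 58-h interval, 58/33 ≈ 1.7576 half-lives elapse, leaving f ≈ 0.2957 of each dose.
At steady state, accumulation factor R = 1/(1 − e^(−kτ)) ≈ 1.4198.
Each bolus raises the concentration by D/Vd = 1488/122 ≈ 12.197 μg/mL.
Cmax,ss = C₀/(1 − f) ≈ 12.197/0.7043 ≈ 17.318 μg/mL.
Steady-state trough Cmin,ss = Cmax,ss·f ≈ 17.318 × 0.2957 ≈ 5.121 μg/mL.
Trough 5.1 μg/mL vs MEC 4 μg/mL: adequate.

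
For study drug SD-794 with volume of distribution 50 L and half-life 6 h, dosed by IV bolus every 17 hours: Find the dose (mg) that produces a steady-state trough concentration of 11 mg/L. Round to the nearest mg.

3370 mg

τ/t½ = 17/6 ≈ 2.8333, so f = (1/2)^(17/6) ≈ 0.140308.
Cmin,ss = (D/Vd)·f/(1−f), so D = Cmin,ss·Vd·(1−f)/f.
D = 11 × 50 × (1−f)/f ≈ 11 × 50 × 6.12718 ≈ 3369.95 mg.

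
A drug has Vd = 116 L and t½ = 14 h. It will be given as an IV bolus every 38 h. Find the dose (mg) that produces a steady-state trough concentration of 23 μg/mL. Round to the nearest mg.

τ/t½ = 38/14 ≈ 2.7143, so f = (1/2)^(38/14) ≈ 0.152377.
Cmin,ss = (D/Vd)·f/(1−f), so D = Cmin,ss·Vd·(1−f)/f.
D = 23 × 116 × (1−f)/f ≈ 23 × 116 × 5.56267 ≈ 14841.20 mg.

14841 mg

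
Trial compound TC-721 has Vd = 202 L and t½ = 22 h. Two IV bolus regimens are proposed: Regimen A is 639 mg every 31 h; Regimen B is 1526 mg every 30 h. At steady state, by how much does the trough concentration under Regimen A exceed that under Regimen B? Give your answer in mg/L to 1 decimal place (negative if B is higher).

Regimen A: f = (1/2)^(31/22) ≈ 0.3765; Cmin,ss = (639/202)·f/(1−f) ≈ 1.910 mg/L.
Regimen B: f = (1/2)^(30/22) ≈ 0.3886; Cmin,ss = (1526/202)·f/(1−f) ≈ 4.802 mg/L.
Difference ≈ 1.910 − 4.802 ≈ -2.892 mg/L.

-2.9 mg/L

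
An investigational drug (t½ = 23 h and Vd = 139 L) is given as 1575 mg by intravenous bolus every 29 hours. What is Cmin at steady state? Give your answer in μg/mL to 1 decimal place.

8.1 μg/mL

k = ln2/t½ = ln2/23 ≈ 0.030137 h⁻¹; fraction remaining f = e^(−kτ) = e^(−0.030137×29) ≈ 0.4173.
Accumulation ratio R = 1/(1 − f) ≈ 1/0.5827 ≈ 1.7161.
Single-dose peak C₀ = D/Vd = 1575/139 ≈ 11.331 μg/mL.
Steady-state peak Cmax,ss = C₀·R ≈ 11.331 × 1.7161 ≈ 19.445 μg/mL.
One interval later, Cmin,ss = Cmax,ss·e^(−kτ) ≈ 19.445 × 0.4173 ≈ 8.114 μg/mL.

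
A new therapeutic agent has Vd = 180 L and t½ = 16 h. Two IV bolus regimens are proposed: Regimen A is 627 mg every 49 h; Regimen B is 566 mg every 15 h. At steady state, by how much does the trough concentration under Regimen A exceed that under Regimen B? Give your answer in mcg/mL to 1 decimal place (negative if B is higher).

Regimen A: f = (1/2)^(49/16) ≈ 0.1197; Cmin,ss = (627/180)·f/(1−f) ≈ 0.474 mcg/mL.
Regimen B: f = (1/2)^(15/16) ≈ 0.5221; Cmin,ss = (566/180)·f/(1−f) ≈ 3.435 mcg/mL.
Difference ≈ 0.474 − 3.435 ≈ -2.961 mcg/mL.

-3.0 mcg/mL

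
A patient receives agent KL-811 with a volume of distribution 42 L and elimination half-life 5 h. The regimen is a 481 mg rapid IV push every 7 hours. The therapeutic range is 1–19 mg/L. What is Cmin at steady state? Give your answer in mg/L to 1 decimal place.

7.0 mg/L

k = ln2/t½ = ln2/5 ≈ 0.138629 h⁻¹; fraction remaining f = e^(−kτ) = e^(−0.138629×7) ≈ 0.3789.
Accumulation ratio R = 1/(1 − f) ≈ 1/0.6211 ≈ 1.6100.
Each bolus raises the concentration by D/Vd = 481/42 ≈ 11.452 mg/L.
Steady-state peak Cmax,ss = C₀·R ≈ 11.452 × 1.6100 ≈ 18.438 mg/L.
Steady-state trough Cmin,ss = Cmax,ss·f ≈ 18.438 × 0.3789 ≈ 6.986 mg/L.
Trough 7.0 mg/L vs MEC 1 mg/L: adequate.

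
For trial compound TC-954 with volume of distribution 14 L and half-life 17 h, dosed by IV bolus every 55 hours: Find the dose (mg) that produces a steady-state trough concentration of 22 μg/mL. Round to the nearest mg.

2592 mg

τ/t½ = 55/17 ≈ 3.2353, so f = (1/2)^(55/17) ≈ 0.106189.
Cmin,ss = (D/Vd)·f/(1−f), so D = Cmin,ss·Vd·(1−f)/f.
D = 22 × 14 × (1−f)/f ≈ 22 × 14 × 8.41717 ≈ 2592.49 mg.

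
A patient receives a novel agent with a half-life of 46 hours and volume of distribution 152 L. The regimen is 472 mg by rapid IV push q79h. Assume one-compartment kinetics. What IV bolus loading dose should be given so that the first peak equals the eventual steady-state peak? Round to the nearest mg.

678 mg

f = (1/2)^(79/46) ≈ 0.304098; accumulation ratio R = 1/(1−f) ≈ 1.43698.
Loading dose to hit Cmax,ss on first dose: D_load = D_maint·R ≈ 472 × 1.43698 ≈ 678.25 mg.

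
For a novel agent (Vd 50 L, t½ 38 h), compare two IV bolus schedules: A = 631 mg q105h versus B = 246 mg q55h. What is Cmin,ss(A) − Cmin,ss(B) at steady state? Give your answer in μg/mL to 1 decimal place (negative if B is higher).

-0.7 μg/mL

Regimen A: f = (1/2)^(105/38) ≈ 0.1473; Cmin,ss = (631/50)·f/(1−f) ≈ 2.180 μg/mL.
Regimen B: f = (1/2)^(55/38) ≈ 0.3667; Cmin,ss = (246/50)·f/(1−f) ≈ 2.849 μg/mL.
Difference ≈ 2.180 − 2.849 ≈ -0.669 μg/mL.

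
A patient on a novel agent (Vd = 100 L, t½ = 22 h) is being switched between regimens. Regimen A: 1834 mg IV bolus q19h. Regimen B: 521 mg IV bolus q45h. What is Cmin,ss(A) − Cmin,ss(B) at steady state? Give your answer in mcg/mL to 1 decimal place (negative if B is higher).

20.7 mcg/mL

Regimen A: f = (1/2)^(19/22) ≈ 0.5496; Cmin,ss = (1834/100)·f/(1−f) ≈ 22.379 mcg/mL.
Regimen B: f = (1/2)^(45/22) ≈ 0.2422; Cmin,ss = (521/100)·f/(1−f) ≈ 1.665 mcg/mL.
Difference ≈ 22.379 − 1.665 ≈ 20.714 mcg/mL.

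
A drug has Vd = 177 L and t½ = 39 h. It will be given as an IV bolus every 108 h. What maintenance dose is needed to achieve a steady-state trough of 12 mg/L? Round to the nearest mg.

τ/t½ = 108/39 ≈ 2.7692, so f = (1/2)^(108/39) ≈ 0.146683.
Cmin,ss = (D/Vd)·f/(1−f), so D = Cmin,ss·Vd·(1−f)/f.
D = 12 × 177 × (1−f)/f ≈ 12 × 177 × 5.81742 ≈ 12356.20 mg.

12356 mg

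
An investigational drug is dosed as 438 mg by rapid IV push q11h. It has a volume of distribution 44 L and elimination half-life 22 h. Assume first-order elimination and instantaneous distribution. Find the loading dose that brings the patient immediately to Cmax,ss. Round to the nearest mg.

1495 mg

f = (1/2)^(11/22) ≈ 0.707107; accumulation ratio R = 1/(1−f) ≈ 3.41422.
Loading dose to hit Cmax,ss on first dose: D_load = D_maint·R ≈ 438 × 3.41422 ≈ 1495.43 mg.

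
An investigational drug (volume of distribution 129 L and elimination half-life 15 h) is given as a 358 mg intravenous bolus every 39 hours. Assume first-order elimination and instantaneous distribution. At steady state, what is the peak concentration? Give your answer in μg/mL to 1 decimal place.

3.3 μg/mL

k = ln2/t½ = ln2/15 ≈ 0.046210 h⁻¹; fraction remaining f = e^(−kτ) = e^(−0.046210×39) ≈ 0.1649.
Accumulation ratio R = 1/(1 − f) ≈ 1/0.8351 ≈ 1.1975.
Each bolus raises the concentration by D/Vd = 358/129 ≈ 2.775 μg/mL.
Steady-state peak Cmax,ss = C₀·R ≈ 2.775 × 1.1975 ≈ 3.323 μg/mL.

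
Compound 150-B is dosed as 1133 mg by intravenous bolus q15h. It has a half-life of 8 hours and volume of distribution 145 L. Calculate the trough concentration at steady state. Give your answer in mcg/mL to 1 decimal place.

Over one 15-h interval, 15/8 ≈ 1.875 half-lives elapse, leaving f ≈ 0.2726 of each dose.
Each bolus raises the concentration by D/Vd = 1133/145 ≈ 7.814 mcg/mL.
Steady-state trough Cmin,ss = C₀·f/(1−f) ≈ 7.814 × 0.2726/0.7274 ≈ 2.928 mcg/mL.

2.9 mcg/mL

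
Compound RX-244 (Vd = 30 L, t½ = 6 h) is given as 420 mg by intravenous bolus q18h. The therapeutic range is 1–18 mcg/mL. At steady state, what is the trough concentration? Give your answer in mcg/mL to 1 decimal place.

The dosing interval is 3 half-lives, so f = 2^(−3) = 0.125.
Accumulation ratio R = 1/(1 − f) = 1/0.875 = 8/7.
Single-dose peak C₀ = D/Vd = 420/30 = 14 mcg/mL.
Steady-state peak Cmax,ss = C₀·R = 14 × 8/7 ≈ 16.000 mcg/mL.
Steady-state trough Cmin,ss = Cmax,ss·f ≈ 16.000 × 0.125 ≈ 2.000 mcg/mL.
Trough 2.0 mcg/mL vs MEC 1 mcg/mL: adequate.

2.0 mcg/mL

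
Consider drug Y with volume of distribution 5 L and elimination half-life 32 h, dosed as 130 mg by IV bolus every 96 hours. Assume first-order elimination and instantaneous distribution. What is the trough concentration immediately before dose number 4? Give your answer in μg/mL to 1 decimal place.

3.7 μg/mL

f = (1/2)^(τ/t½) = (1/2)^(96/32) ≈ 0.1250.
C₀ = D/Vd = 130/5 ≈ 26.000 μg/mL.
Before the 4th dose, 3 doses have been given. Superposition: Cmin = C₀·(f + f² + … + f^3).
≈ 26.000 × (0.1250 + 0.0156 + 0.0020) ≈ 26.000 × 0.1426 ≈ 3.708 μg/mL.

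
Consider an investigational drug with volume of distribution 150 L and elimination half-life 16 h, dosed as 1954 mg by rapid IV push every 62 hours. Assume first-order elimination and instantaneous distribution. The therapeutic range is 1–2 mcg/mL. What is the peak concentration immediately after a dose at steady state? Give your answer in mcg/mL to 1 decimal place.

14.0 mcg/mL

k = ln2/t½ = ln2/16 ≈ 0.043322 h⁻¹; fraction remaining f = e^(−kτ) = e^(−0.043322×62) ≈ 0.0682.
At steady state, accumulation factor R = 1/(1 − e^(−kτ)) ≈ 1.0732.
Each bolus raises the concentration by D/Vd = 1954/150 ≈ 13.027 mcg/mL.
Steady-state peak Cmax,ss = C₀·R ≈ 13.027 × 1.0732 ≈ 13.981 mcg/mL.
Peak 14.0 mcg/mL vs MTC 2 mcg/mL: exceeds toxic threshold.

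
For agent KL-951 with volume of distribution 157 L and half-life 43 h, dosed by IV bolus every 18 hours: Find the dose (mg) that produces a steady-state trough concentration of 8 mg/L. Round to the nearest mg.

423 mg

τ/t½ = 18/43 ≈ 0.4186, so f = (1/2)^(18/43) ≈ 0.748148.
Cmin,ss = (D/Vd)·f/(1−f), so D = Cmin,ss·Vd·(1−f)/f.
D = 8 × 157 × (1−f)/f ≈ 8 × 157 × 0.33663 ≈ 422.81 mg.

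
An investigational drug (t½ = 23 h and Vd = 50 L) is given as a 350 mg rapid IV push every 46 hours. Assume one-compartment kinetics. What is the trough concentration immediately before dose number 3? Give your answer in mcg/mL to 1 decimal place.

f = (1/2)^(τ/t½) = (1/2)^(46/23) ≈ 0.2500.
C₀ = D/Vd = 350/50 ≈ 7.000 mcg/mL.
Before the 3rd dose, 2 doses have been given. Superposition: Cmin = C₀·(f + f²).
≈ 7.000 × (0.2500 + 0.0625) ≈ 7.000 × 0.3125 ≈ 2.188 mcg/mL.

2.2 mcg/mL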